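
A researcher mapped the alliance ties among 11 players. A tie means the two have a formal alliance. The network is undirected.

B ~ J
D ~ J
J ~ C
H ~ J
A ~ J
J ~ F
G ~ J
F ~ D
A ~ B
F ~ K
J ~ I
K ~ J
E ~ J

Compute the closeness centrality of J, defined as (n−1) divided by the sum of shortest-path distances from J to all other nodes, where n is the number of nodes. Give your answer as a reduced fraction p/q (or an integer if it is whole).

1

Distances from J: A:1, B:1, C:1, D:1, E:1, F:1, G:1, H:1, I:1, K:1. Sum = 10.
n = 11, so closeness = 10/10 = 1.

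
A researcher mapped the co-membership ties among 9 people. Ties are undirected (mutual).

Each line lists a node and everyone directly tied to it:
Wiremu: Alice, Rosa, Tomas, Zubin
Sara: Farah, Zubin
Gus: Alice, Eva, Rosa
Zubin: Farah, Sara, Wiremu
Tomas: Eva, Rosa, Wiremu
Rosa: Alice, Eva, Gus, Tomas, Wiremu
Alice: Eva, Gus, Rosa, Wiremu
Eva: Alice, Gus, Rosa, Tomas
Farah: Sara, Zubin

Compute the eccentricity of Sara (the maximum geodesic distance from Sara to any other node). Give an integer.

4

Distances from Sara: Alice:3, Eva:4, Farah:1, Gus:4, Rosa:3, Tomas:3, Wiremu:2, Zubin:1.
The largest is 4 (to Eva and Gus), so the eccentricity of Sara is 4.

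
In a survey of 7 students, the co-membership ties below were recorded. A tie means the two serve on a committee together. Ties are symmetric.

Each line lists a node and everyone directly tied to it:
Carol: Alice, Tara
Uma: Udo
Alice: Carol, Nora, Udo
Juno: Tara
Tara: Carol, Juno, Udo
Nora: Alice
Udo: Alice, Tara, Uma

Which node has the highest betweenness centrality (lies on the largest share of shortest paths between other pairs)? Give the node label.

Unnormalized betweenness of each node: Alice:6, Carol:2, Juno:0, Nora:0, Tara:6, Udo:7, Uma:0.
Udo has the largest value, 7, making it the main broker — the node through which the most shortest paths run.

Udo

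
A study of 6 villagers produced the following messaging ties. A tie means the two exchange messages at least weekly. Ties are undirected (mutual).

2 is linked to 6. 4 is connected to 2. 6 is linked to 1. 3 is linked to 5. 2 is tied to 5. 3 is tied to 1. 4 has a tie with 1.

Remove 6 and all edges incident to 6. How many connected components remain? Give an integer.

6's neighbors (1 and 2) remain reachable from one another through other ties, so the rest of the network stays in one piece.

1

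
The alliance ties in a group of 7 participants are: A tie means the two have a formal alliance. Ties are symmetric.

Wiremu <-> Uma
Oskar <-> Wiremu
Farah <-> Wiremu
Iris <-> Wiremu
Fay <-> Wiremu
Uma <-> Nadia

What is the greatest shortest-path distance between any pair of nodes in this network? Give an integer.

Eccentricity of each node (its greatest distance to any other): Farah:3, Fay:3, Iris:3, Nadia:3, Oskar:3, Uma:2, Wiremu:2.
The maximum eccentricity is 3, realized for instance by the pair Fay–Nadia via Fay – Wiremu – Uma – Nadia. So the diameter is 3.

3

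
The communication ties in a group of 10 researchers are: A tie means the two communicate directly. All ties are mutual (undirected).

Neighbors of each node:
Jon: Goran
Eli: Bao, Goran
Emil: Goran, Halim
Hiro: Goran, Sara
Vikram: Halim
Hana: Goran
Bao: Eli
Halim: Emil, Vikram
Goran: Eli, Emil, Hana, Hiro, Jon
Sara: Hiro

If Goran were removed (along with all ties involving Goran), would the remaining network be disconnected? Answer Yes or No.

Removing Goran leaves {Hiro and Sara} with no path to {Hana}, so the network splits into 5 components. Goran is a cut vertex.

Yes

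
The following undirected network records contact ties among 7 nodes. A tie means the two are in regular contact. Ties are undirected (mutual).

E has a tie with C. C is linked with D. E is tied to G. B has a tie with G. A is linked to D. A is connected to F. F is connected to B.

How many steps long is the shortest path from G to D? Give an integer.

One shortest route is G – E – C – D, which uses 3 edges, and at distance 2 from G we only reach {C, F}, which does not include D. So d(G,D) = 3.

3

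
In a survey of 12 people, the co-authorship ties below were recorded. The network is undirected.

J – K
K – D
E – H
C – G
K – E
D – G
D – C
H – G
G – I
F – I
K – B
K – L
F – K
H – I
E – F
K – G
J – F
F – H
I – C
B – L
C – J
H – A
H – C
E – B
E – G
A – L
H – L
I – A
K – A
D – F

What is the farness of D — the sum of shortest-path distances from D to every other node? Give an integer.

Distances from D: A:2, B:2, C:1, E:2, F:1, G:1, H:2, I:2, J:2, K:1, L:2.
Sum = 2 + 2 + 1 + 2 + 1 + 1 + 2 + 2 + 2 + 1 + 2 = 18.

18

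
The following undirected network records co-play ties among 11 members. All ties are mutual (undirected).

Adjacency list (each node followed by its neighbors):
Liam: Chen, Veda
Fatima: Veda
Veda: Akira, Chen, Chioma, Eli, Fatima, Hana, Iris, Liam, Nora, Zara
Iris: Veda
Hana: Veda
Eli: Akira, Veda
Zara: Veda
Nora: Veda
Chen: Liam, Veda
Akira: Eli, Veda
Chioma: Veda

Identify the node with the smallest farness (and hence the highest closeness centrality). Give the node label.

Farness (sum of distances to all others) for each node — Akira:18, Chen:18, Chioma:19, Eli:18, Fatima:19, Hana:19, Iris:19, Liam:18, Nora:19, Veda:10, Zara:19.
The smallest farness is 10, for Veda, so Veda has the highest closeness.

Veda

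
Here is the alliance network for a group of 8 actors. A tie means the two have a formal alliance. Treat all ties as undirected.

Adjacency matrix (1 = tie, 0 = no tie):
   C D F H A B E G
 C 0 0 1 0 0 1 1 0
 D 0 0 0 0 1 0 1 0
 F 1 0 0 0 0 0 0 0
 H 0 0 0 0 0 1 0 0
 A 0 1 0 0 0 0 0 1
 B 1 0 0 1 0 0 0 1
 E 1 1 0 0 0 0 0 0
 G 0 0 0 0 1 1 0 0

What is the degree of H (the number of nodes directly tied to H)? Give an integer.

H is directly tied to B. That is 1 neighbor, so the degree of H is 1.

1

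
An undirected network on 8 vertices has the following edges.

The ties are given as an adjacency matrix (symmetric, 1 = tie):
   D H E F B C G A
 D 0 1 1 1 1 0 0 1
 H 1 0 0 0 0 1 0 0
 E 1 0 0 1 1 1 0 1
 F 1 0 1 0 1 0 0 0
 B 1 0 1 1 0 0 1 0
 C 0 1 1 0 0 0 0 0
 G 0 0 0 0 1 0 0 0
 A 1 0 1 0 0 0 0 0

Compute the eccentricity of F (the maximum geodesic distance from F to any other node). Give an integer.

Distances from F: A:2, B:1, C:2, D:1, E:1, G:2, H:2.
The largest is 2 (to H, A, C, and G), so the eccentricity of F is 2.

2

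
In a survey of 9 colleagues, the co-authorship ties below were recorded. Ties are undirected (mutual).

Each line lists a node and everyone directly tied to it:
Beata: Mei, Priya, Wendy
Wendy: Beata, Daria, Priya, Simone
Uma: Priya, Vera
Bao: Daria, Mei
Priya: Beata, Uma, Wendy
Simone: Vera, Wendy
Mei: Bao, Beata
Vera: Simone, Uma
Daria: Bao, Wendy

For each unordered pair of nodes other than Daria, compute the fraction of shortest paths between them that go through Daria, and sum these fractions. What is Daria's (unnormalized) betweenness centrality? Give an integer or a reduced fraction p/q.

Pairs whose geodesics pass through Daria — Simone–Bao: 1; Vera–Bao: 1; Uma–Bao: 1/2; Priya–Bao: 1/2; Bao–Wendy: 1.
All other pairs contribute 0.
Summing the contributions gives betweenness(Daria) = 4.

4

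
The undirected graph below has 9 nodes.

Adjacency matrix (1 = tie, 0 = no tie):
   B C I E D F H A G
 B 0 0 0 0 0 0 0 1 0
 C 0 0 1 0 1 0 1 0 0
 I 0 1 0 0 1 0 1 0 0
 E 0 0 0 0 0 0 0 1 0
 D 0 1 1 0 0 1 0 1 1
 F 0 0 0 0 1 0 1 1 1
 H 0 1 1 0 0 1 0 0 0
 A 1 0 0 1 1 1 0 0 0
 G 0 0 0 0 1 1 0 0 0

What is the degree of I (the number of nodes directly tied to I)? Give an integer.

I is directly tied to C, D, and H. That is 3 neighbors, so the degree of I is 3.

3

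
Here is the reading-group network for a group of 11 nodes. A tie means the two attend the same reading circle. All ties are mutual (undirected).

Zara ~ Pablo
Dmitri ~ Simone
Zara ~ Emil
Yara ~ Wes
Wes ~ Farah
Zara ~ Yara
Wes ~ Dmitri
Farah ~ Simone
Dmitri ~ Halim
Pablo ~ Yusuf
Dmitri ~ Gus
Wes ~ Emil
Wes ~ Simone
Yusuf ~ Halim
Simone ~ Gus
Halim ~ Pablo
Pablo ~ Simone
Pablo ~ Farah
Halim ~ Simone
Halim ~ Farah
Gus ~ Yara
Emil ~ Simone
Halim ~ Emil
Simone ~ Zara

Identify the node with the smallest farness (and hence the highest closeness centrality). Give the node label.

Farness (sum of distances to all others) for each node — Dmitri:16, Emil:16, Farah:16, Gus:18, Halim:15, Pablo:15, Simone:12, Wes:16, Yara:19, Yusuf:21, Zara:16.
The smallest farness is 12, for Simone, so Simone has the highest closeness.

Simone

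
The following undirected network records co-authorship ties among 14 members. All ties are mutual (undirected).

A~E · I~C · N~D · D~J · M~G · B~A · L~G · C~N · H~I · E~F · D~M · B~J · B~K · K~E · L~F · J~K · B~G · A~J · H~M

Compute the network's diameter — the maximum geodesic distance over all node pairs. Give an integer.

6

Eccentricity of each node (its greatest distance to any other): A:5, B:4, C:6, D:4, E:6, F:6, G:4, H:5, I:6, J:4, K:5, L:5, M:4, N:5.
The maximum eccentricity is 6, realized for instance by the pair F–C via F – E – K – J – D – N – C. So the diameter is 6.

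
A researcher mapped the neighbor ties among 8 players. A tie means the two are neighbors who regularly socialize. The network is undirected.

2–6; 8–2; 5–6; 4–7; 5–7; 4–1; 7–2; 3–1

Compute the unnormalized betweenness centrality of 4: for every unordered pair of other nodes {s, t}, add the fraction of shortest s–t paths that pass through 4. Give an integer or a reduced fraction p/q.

Pairs whose geodesics pass through 4 — 3–5: 1; 3–6: 2/2; 3–2: 1; 3–8: 1; 3–7: 1; 1–5: 1; 1–6: 2/2; 1–2: 1; 1–8: 1; 1–7: 1.
All other pairs contribute 0.
Summing the contributions gives betweenness(4) = 10.

10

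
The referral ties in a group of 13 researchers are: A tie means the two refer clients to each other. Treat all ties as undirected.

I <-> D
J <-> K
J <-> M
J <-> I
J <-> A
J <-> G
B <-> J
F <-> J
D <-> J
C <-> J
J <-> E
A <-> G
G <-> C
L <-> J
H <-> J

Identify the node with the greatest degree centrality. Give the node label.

Degrees — A:2, B:1, C:2, D:2, E:1, F:1, G:3, H:1, I:2, J:12, K:1, L:1, M:1.
The maximum is 12, attained only by J.

J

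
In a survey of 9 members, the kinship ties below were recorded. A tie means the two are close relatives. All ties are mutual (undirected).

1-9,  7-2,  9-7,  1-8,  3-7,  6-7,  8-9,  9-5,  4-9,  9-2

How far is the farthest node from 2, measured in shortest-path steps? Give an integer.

2

Distances from 2: 1:2, 3:2, 4:2, 5:2, 6:2, 7:1, 8:2, 9:1.
The largest is 2 (to 6, 3, 4, 8, 1, and 5), so the eccentricity of 2 is 2.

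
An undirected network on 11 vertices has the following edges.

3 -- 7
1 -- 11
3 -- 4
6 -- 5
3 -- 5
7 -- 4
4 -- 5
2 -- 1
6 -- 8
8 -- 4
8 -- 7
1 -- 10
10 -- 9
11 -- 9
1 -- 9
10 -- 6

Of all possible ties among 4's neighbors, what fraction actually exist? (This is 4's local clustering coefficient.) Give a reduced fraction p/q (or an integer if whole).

1/2

4's neighbors: 3, 5, 7, and 8 (k = 4).
Possible neighbor pairs: C(4,2) = 6. Edges among them: 3–5, 3–7, 7–8 → e = 3.
Clustering(4) = 3/6 = 1/2.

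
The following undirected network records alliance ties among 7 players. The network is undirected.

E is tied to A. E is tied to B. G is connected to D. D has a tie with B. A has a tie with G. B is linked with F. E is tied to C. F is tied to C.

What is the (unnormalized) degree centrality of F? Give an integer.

F is directly tied to B and C. That is 2 neighbors, so the degree of F is 2.

2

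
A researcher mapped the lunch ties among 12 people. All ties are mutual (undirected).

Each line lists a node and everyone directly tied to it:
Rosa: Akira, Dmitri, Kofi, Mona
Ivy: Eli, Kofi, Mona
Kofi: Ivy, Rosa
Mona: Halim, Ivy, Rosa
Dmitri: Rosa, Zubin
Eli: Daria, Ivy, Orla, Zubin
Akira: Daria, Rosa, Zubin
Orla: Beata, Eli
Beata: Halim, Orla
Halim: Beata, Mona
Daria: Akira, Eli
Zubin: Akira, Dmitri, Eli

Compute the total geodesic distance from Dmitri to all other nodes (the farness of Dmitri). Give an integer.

Distances from Dmitri: Akira:2, Beata:4, Daria:3, Eli:2, Halim:3, Ivy:3, Kofi:2, Mona:2, Orla:3, Rosa:1, Zubin:1.
Sum = 2 + 4 + 3 + 2 + 3 + 3 + 2 + 2 + 3 + 1 + 1 = 26.

26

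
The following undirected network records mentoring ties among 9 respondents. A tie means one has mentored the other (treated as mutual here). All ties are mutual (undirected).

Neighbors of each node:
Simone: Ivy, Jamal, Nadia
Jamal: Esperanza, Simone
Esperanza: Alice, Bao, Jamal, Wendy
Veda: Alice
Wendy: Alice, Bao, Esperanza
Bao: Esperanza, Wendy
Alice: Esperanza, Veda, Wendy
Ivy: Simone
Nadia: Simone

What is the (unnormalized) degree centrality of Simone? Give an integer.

3

Simone is directly tied to Ivy, Jamal, and Nadia. That is 3 neighbors, so the degree of Simone is 3.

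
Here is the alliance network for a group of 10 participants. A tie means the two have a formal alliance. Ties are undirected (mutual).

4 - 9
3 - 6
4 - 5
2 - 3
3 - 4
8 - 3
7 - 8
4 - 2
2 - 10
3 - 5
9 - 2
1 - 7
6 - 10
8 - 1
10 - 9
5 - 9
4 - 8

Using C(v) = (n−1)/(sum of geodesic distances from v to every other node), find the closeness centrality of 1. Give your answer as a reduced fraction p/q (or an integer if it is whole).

Distances from 1: 2:3, 3:2, 4:2, 5:3, 6:3, 7:1, 8:1, 9:3, 10:4. Sum = 22.
n = 10, so closeness = 9/22.

9/22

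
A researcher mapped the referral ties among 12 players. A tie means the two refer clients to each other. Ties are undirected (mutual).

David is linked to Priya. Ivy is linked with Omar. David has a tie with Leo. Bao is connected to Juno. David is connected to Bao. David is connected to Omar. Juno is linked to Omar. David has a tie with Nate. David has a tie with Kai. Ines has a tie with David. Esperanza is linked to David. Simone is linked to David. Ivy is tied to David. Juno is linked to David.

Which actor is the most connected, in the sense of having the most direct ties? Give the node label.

David

Degrees — Bao:2, David:11, Esperanza:1, Ines:1, Ivy:2, Juno:3, Kai:1, Leo:1, Nate:1, Omar:3, Priya:1, Simone:1.
The maximum is 11, attained only by David.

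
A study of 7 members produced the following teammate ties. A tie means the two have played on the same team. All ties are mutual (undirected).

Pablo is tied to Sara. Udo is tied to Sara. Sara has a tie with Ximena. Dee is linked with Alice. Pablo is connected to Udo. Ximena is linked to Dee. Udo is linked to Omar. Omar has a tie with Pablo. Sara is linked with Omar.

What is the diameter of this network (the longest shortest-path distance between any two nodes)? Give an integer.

Eccentricity of each node (its greatest distance to any other): Alice:4, Dee:3, Omar:4, Pablo:4, Sara:3, Udo:4, Ximena:2.
The maximum eccentricity is 4, realized for instance by the pair Alice–Omar via Alice – Dee – Ximena – Sara – Omar. So the diameter is 4.

4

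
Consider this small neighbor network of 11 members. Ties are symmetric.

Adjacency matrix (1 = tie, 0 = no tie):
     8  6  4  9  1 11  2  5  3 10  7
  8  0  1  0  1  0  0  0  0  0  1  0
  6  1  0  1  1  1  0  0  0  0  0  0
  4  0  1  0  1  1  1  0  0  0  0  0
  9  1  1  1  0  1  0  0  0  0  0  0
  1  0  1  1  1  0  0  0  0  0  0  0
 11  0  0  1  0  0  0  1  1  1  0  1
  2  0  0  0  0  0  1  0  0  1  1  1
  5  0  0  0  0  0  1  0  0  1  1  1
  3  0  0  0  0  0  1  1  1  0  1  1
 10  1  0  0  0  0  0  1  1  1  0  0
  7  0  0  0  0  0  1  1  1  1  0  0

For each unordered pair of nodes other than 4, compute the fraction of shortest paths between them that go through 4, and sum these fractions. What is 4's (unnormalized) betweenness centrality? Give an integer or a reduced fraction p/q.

Pairs whose geodesics pass through 4 — 8–11: 2/5; 6–11: 1; 6–2: 1/2; 6–5: 1/2; 6–3: 1/2; 6–7: 1; 9–11: 1; 9–2: 1/2; 9–5: 1/2; 9–3: 1/2; 9–7: 1; 1–11: 1; 1–2: 1; 1–5: 1 … (+2 more pairs).
All other pairs contribute 0.
Summing the contributions gives betweenness(4) = 62/5.

62/5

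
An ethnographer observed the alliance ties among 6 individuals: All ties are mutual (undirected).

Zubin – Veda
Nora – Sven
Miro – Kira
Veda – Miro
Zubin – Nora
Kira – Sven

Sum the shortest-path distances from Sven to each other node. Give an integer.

9

Distances from Sven: Kira:1, Miro:2, Nora:1, Veda:3, Zubin:2.
Sum = 1 + 2 + 1 + 3 + 2 = 9.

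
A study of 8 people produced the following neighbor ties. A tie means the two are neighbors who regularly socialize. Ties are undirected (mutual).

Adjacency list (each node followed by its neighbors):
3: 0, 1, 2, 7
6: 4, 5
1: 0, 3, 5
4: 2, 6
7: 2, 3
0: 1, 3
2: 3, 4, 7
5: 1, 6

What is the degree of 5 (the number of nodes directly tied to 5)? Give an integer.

5 is directly tied to 1 and 6. That is 2 neighbors, so the degree of 5 is 2.

2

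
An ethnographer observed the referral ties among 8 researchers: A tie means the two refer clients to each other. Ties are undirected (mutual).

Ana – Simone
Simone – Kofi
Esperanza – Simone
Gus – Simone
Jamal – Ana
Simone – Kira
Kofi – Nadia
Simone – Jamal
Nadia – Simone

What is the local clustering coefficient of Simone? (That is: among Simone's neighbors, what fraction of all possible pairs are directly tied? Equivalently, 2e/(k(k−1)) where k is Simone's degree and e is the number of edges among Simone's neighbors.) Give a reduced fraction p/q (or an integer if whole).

2/21

Simone's neighbors: Ana, Esperanza, Gus, Jamal, Kira, Kofi, and Nadia (k = 7).
Possible neighbor pairs: C(7,2) = 21. Edges among them: Ana–Jamal, Kofi–Nadia → e = 2.
Clustering(Simone) = 2/21.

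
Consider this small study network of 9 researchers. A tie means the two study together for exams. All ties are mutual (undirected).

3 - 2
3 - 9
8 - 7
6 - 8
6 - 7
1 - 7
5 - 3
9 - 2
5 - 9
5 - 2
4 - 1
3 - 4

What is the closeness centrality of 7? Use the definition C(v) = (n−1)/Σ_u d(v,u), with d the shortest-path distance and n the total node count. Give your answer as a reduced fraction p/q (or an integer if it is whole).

Distances from 7: 1:1, 2:4, 3:3, 4:2, 5:4, 6:1, 8:1, 9:4. Sum = 20.
n = 9, so closeness = 8/20 = 2/5.

2/5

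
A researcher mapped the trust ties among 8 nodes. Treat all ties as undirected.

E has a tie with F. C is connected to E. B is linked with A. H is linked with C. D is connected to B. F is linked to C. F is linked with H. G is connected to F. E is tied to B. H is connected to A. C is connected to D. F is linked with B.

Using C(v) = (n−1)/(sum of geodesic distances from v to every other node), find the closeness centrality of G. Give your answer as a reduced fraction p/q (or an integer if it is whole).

7/15

Distances from G: A:3, B:2, C:2, D:3, E:2, F:1, H:2. Sum = 15.
n = 8, so closeness = 7/15.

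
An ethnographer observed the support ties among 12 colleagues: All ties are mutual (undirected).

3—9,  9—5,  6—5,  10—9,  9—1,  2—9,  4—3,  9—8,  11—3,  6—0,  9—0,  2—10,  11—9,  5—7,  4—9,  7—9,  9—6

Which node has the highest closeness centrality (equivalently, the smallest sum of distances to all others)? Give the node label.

Farness (sum of distances to all others) for each node — 0:20, 1:21, 2:20, 3:19, 4:20, 5:19, 6:19, 7:20, 8:21, 9:11, 10:20, 11:20.
The smallest farness is 11, for 9, so 9 has the highest closeness.

9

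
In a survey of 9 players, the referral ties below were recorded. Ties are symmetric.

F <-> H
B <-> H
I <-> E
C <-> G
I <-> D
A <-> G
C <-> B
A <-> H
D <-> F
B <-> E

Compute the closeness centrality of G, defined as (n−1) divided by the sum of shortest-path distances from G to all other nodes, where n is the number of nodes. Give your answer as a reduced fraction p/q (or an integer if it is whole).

Distances from G: A:1, B:2, C:1, D:4, E:3, F:3, H:2, I:4. Sum = 20.
n = 9, so closeness = 8/20 = 2/5.

2/5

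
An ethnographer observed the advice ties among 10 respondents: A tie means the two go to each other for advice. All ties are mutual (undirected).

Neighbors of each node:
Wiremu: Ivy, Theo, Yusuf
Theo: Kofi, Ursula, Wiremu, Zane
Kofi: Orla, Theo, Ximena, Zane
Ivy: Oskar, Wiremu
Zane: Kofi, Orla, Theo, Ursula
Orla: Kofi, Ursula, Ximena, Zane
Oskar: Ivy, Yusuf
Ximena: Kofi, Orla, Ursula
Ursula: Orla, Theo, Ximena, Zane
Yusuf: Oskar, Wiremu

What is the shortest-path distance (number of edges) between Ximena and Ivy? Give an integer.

One shortest route is Ximena – Ursula – Theo – Wiremu – Ivy, which uses 4 edges, and at distance 3 from Ximena we only reach {Wiremu}, which does not include Ivy. So d(Ximena,Ivy) = 4.

4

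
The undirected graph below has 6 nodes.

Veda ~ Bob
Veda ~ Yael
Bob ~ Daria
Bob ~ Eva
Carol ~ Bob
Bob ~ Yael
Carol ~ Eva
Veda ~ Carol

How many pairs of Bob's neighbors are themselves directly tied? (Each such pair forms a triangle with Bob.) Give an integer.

3

Bob's neighbors: Carol, Daria, Eva, Veda, and Yael.
Neighbor pairs that are themselves tied: Bob–Carol–Eva; Bob–Carol–Veda; Bob–Veda–Yael. Each forms one triangle with Bob, for 3 in total.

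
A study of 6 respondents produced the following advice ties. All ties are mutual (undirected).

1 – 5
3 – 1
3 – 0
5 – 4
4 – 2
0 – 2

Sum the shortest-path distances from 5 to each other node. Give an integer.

9

Distances from 5: 0:3, 1:1, 2:2, 3:2, 4:1.
Sum = 3 + 1 + 2 + 2 + 1 = 9.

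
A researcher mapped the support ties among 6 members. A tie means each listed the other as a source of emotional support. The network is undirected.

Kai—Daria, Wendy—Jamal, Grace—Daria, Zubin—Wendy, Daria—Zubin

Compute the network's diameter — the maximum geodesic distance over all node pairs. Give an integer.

Eccentricity of each node (its greatest distance to any other): Daria:3, Grace:4, Jamal:4, Kai:4, Wendy:3, Zubin:2.
The maximum eccentricity is 4, realized for instance by the pair Kai–Jamal via Kai – Daria – Zubin – Wendy – Jamal. So the diameter is 4.

4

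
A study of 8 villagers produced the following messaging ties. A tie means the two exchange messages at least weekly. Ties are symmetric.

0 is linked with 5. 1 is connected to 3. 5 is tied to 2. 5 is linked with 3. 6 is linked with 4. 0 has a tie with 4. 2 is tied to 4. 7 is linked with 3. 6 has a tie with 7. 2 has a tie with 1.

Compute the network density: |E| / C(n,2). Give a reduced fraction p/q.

5/14

There are 10 edges and 8 nodes, so the maximum possible is C(8,2) = 28.
Density = 10/28 = 5/14.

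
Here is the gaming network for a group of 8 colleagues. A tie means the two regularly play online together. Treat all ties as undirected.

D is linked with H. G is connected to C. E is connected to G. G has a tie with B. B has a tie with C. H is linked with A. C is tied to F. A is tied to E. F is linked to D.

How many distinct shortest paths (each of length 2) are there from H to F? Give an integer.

The shortest distance is 2, and the only length-2 path is H–D–F. So there is exactly 1 shortest path.

1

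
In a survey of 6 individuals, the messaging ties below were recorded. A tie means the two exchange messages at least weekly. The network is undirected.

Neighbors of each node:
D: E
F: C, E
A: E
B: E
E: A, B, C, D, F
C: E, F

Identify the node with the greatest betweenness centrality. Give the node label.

E

Unnormalized betweenness of each node: A:0, B:0, C:0, D:0, E:9, F:0.
E has the largest value, 9, making it the main broker — the node through which the most shortest paths run.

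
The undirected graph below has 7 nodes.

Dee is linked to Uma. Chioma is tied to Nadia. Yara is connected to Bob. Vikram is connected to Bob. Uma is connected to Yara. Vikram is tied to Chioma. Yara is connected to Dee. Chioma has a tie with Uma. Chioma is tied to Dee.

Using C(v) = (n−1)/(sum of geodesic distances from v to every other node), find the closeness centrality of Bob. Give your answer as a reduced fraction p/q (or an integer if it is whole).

Distances from Bob: Chioma:2, Dee:2, Nadia:3, Uma:2, Vikram:1, Yara:1. Sum = 11.
n = 7, so closeness = 6/11.

6/11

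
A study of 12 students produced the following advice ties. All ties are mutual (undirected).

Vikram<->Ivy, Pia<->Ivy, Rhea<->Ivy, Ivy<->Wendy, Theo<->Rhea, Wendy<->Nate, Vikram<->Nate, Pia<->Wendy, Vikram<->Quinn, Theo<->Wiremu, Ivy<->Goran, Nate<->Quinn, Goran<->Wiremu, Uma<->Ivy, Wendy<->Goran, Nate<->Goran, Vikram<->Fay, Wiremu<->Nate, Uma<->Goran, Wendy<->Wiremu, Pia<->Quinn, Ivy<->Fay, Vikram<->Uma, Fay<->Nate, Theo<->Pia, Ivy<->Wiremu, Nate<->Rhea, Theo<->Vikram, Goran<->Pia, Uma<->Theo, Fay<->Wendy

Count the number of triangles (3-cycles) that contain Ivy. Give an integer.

Ivy's neighbors: Fay, Goran, Pia, Rhea, Uma, Vikram, Wendy, and Wiremu.
Neighbor pairs that are themselves tied: Ivy–Fay–Vikram; Ivy–Fay–Wendy; Ivy–Goran–Pia; Ivy–Goran–Uma; Ivy–Goran–Wendy; Ivy–Goran–Wiremu; Ivy–Pia–Wendy; Ivy–Uma–Vikram; Ivy–Wendy–Wiremu. Each forms one triangle with Ivy, for 9 in total.

9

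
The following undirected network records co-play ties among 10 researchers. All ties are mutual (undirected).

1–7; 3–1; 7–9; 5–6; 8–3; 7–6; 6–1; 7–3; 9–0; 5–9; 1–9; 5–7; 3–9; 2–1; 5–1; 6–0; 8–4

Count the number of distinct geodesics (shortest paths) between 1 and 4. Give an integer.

The shortest distance is 3, and the only length-3 path is 1–3–8–4. So there is exactly 1 shortest path.

1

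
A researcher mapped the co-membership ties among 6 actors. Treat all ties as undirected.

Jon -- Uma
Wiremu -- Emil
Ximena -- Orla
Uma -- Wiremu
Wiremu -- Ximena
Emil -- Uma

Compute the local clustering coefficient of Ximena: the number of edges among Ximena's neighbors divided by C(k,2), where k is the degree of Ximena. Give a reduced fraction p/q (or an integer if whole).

0

Ximena's neighbors: Orla and Wiremu (k = 2).
Possible neighbor pairs: C(2,2) = 1. Edges among them: none → e = 0.
Clustering(Ximena) = 0/1.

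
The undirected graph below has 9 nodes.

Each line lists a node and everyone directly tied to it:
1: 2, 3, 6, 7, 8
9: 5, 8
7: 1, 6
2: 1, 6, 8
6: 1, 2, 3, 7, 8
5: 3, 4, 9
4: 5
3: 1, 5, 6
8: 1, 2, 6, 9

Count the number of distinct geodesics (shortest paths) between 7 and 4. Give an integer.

2

The shortest distance is 4. The length-4 paths are: 7–6–3–5–4; 7–1–3–5–4.
That gives 2 distinct shortest paths.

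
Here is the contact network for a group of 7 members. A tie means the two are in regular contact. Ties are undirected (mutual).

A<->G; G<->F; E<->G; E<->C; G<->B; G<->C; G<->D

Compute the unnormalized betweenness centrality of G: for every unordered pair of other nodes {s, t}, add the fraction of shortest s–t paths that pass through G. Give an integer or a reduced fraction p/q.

14

Pairs whose geodesics pass through G — B–D: 1; B–F: 1; B–E: 1; B–C: 1; B–A: 1; D–F: 1; D–E: 1; D–C: 1; D–A: 1; F–E: 1; F–C: 1; F–A: 1; E–A: 1; C–A: 1.
All other pairs contribute 0.
Summing the contributions gives betweenness(G) = 14.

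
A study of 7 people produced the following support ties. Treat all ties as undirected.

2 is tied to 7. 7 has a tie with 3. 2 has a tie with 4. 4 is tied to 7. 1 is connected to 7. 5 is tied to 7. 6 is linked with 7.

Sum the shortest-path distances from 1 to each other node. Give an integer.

11

Distances from 1: 2:2, 3:2, 4:2, 5:2, 6:2, 7:1.
Sum = 2 + 2 + 2 + 2 + 2 + 1 = 11.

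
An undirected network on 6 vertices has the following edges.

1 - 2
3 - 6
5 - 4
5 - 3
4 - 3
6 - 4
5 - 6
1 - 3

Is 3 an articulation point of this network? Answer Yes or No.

Yes

Removing 3 leaves {1 and 2} with no path to {4, 5, and 6}, so the network splits into 2 components. 3 is a cut vertex.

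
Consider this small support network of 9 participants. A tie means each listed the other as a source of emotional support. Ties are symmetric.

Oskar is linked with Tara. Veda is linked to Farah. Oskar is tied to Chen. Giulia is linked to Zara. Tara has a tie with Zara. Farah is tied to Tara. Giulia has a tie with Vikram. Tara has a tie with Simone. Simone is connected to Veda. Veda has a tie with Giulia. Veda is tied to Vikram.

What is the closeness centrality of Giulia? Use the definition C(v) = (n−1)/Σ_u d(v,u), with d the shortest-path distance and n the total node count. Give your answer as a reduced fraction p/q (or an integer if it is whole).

1/2

Distances from Giulia: Chen:4, Farah:2, Oskar:3, Simone:2, Tara:2, Veda:1, Vikram:1, Zara:1. Sum = 16.
n = 9, so closeness = 8/16 = 1/2.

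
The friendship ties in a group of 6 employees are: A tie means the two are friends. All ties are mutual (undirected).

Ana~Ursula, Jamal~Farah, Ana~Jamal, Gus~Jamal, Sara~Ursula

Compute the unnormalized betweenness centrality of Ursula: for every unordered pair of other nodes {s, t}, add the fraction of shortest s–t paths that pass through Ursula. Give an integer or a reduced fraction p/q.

Pairs whose geodesics pass through Ursula — Farah–Sara: 1; Gus–Sara: 1; Jamal–Sara: 1; Ana–Sara: 1.
All other pairs contribute 0.
Summing the contributions gives betweenness(Ursula) = 4.

4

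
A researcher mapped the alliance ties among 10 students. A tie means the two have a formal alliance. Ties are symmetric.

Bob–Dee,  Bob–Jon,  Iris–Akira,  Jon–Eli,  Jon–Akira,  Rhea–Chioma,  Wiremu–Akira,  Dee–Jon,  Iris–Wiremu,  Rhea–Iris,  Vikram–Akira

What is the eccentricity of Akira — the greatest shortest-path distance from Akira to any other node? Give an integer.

Distances from Akira: Bob:2, Chioma:3, Dee:2, Eli:2, Iris:1, Jon:1, Rhea:2, Vikram:1, Wiremu:1.
The largest is 3 (to Chioma), so the eccentricity of Akira is 3.

3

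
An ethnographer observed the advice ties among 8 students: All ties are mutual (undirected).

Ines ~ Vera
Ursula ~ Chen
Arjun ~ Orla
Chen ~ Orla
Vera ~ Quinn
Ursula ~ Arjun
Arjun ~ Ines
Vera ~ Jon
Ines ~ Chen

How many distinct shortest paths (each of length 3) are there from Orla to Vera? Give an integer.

2

The shortest distance is 3. The length-3 paths are: Orla–Arjun–Ines–Vera; Orla–Chen–Ines–Vera.
That gives 2 distinct shortest paths.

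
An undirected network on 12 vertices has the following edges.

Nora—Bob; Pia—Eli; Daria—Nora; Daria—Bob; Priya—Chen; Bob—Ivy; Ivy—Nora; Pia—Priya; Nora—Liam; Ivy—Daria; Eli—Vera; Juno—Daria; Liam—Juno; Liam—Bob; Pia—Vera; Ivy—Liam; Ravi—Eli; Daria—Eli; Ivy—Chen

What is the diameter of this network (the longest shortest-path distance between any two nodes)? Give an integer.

Eccentricity of each node (its greatest distance to any other): Bob:3, Chen:4, Daria:3, Eli:3, Ivy:3, Juno:4, Liam:4, Nora:3, Pia:4, Priya:4, Ravi:4, Vera:4.
The maximum eccentricity is 4, realized for instance by the pair Chen–Ravi via Chen – Ivy – Daria – Eli – Ravi. So the diameter is 4.

4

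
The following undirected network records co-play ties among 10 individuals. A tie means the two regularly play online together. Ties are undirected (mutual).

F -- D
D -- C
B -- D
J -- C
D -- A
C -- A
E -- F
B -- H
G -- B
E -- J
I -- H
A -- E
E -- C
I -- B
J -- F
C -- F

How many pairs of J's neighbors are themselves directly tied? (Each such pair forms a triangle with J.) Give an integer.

J's neighbors: C, E, and F.
Neighbor pairs that are themselves tied: J–C–E; J–C–F; J–E–F. Each forms one triangle with J, for 3 in total.

3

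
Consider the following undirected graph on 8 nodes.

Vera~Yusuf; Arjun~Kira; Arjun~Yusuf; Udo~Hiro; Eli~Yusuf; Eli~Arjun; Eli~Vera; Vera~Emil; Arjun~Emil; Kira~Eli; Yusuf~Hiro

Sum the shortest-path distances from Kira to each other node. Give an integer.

15

Distances from Kira: Arjun:1, Eli:1, Emil:2, Hiro:3, Udo:4, Vera:2, Yusuf:2.
Sum = 1 + 1 + 2 + 3 + 4 + 2 + 2 = 15.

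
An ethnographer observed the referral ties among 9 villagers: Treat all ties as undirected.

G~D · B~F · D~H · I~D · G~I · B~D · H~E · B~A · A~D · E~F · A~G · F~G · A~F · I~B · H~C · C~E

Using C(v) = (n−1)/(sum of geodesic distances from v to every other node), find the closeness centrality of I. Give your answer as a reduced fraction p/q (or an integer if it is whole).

8/15

Distances from I: A:2, B:1, C:3, D:1, E:3, F:2, G:1, H:2. Sum = 15.
n = 9, so closeness = 8/15.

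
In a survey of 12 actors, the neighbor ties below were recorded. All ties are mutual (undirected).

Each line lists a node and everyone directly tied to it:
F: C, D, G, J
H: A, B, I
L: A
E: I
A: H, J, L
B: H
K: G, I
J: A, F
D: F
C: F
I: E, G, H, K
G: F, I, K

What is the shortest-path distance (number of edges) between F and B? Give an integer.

One shortest route is F – G – I – H – B, which uses 4 edges, and at distance 3 from F we only reach {E, H, L}, which does not include B. So d(F,B) = 4.

4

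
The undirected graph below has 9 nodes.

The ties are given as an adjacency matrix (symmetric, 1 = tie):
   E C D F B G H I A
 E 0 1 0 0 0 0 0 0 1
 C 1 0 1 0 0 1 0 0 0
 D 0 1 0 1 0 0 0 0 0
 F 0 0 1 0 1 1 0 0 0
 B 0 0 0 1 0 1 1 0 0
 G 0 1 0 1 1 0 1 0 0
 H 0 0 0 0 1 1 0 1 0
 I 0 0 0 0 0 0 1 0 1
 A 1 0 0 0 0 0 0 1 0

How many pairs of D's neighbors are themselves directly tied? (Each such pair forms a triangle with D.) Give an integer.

D's neighbors are C and F, but none of them are tied to each other, so no triangle contains D.

0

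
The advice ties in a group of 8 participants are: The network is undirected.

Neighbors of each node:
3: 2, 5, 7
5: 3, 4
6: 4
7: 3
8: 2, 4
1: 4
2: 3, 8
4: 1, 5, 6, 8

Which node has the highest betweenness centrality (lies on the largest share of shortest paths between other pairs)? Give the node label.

Unnormalized betweenness of each node: 1:0, 2:2, 3:7, 4:12, 5:6, 6:0, 7:0, 8:3.
4 has the largest value, 12, making it the main broker — the node through which the most shortest paths run.

4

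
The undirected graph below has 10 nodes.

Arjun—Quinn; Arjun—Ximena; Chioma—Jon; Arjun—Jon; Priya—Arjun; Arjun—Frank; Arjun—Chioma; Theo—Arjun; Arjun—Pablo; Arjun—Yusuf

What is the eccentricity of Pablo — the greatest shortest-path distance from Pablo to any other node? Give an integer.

Distances from Pablo: Arjun:1, Chioma:2, Frank:2, Jon:2, Priya:2, Quinn:2, Theo:2, Ximena:2, Yusuf:2.
The largest is 2 (to Theo, Jon, Quinn, Yusuf, Frank, Ximena, Priya, and Chioma), so the eccentricity of Pablo is 2.

2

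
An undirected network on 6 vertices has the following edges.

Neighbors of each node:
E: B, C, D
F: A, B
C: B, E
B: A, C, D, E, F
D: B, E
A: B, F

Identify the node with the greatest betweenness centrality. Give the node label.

B

Unnormalized betweenness of each node: A:0, B:13/2, C:0, D:0, E:1/2, F:0.
B has the largest value, 13/2, making it the main broker — the node through which the most shortest paths run.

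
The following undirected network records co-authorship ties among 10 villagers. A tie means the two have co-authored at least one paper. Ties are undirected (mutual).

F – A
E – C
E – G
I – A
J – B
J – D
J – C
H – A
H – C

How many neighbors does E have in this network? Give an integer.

2

E is directly tied to C and G. That is 2 neighbors, so the degree of E is 2.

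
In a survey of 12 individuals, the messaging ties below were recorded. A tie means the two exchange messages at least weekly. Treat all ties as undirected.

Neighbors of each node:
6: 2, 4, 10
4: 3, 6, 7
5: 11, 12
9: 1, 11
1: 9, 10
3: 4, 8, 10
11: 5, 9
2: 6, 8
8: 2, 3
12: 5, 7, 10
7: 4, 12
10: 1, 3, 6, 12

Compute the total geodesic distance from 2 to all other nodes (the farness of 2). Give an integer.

30

Distances from 2: 1:3, 3:2, 4:2, 5:4, 6:1, 7:3, 8:1, 9:4, 10:2, 11:5, 12:3.
Sum = 3 + 2 + 2 + 4 + 1 + 3 + 1 + 4 + 2 + 5 + 3 = 30.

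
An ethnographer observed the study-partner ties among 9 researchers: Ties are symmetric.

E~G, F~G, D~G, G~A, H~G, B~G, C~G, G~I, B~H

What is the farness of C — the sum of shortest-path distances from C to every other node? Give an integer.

15

Distances from C: A:2, B:2, D:2, E:2, F:2, G:1, H:2, I:2.
Sum = 2 + 2 + 2 + 2 + 2 + 1 + 2 + 2 = 15.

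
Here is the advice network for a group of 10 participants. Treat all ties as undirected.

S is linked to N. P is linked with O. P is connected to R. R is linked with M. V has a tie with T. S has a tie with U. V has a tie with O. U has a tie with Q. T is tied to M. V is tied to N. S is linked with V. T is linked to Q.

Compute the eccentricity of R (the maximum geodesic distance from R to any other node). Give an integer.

4

Distances from R: M:1, N:4, O:2, P:1, Q:3, S:4, T:2, U:4, V:3.
The largest is 4 (to N, S, and U), so the eccentricity of R is 4.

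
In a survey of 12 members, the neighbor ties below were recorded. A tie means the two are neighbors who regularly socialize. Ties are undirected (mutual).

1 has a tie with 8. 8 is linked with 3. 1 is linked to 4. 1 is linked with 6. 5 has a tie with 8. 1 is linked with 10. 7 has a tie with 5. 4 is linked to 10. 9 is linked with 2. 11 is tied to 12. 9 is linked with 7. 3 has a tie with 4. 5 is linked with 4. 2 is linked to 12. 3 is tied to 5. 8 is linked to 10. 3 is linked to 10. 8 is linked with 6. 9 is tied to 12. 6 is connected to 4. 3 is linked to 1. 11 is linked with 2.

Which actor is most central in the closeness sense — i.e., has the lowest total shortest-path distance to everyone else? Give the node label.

Farness (sum of distances to all others) for each node — 1:30, 2:35, 3:25, 4:25, 5:22, 6:32, 7:24, 8:25, 9:28, 10:31, 11:44, 12:35.
The smallest farness is 22, for 5, so 5 has the highest closeness.

5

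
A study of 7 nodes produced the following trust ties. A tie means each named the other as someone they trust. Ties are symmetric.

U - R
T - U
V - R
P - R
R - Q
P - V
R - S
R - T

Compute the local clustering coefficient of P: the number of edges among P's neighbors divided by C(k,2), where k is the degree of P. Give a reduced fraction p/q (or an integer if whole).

P's neighbors: R and V (k = 2).
Possible neighbor pairs: C(2,2) = 1. Edges among them: R–V → e = 1.
Clustering(P) = 1/1.

1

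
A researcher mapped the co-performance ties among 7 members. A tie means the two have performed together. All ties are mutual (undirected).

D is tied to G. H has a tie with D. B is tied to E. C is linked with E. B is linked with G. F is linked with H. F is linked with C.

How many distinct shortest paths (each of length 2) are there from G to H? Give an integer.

The shortest distance is 2, and the only length-2 path is G–D–H. So there is exactly 1 shortest path.

1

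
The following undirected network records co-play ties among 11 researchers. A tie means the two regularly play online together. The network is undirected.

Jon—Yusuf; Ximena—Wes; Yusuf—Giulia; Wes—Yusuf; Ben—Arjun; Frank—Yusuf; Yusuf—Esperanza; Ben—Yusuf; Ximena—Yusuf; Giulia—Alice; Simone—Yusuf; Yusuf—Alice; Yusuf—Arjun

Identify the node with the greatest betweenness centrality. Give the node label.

Yusuf

Unnormalized betweenness of each node: Alice:0, Arjun:0, Ben:0, Esperanza:0, Frank:0, Giulia:0, Jon:0, Simone:0, Wes:0, Ximena:0, Yusuf:42.
Yusuf has the largest value, 42, making it the main broker — the node through which the most shortest paths run.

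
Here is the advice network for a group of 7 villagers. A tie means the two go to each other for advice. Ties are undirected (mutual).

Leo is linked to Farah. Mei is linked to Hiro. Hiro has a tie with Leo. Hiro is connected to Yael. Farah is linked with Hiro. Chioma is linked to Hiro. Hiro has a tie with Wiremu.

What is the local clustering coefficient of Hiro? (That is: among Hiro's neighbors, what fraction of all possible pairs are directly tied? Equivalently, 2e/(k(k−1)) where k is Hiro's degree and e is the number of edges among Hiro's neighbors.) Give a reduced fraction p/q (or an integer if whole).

Hiro's neighbors: Chioma, Farah, Leo, Mei, Wiremu, and Yael (k = 6).
Possible neighbor pairs: C(6,2) = 15. Edges among them: Farah–Leo → e = 1.
Clustering(Hiro) = 1/15.

1/15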